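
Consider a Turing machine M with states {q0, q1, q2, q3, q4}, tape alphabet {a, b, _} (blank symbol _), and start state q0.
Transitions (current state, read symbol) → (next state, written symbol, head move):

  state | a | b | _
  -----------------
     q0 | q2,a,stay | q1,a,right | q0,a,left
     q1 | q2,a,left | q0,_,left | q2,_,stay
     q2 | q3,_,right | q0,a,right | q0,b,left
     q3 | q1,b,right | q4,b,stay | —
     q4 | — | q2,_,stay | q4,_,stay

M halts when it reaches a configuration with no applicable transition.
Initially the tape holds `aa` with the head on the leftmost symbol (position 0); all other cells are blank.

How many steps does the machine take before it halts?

q0 | [a]a_   read a → write a, move stay, go to q2
q2 | [a]a_   read a → write _, move right, go to q3
q3 | _[a]_   read a → write b, move right, go to q1
q1 | _b[_]   read _ → write _, move stay, go to q2
q2 | _b[_]   read _ → write b, move left, go to q0
q0 | _[b]b   read b → write a, move right, go to q1
q1 | _a[b]   read b → write _, move left, go to q0
q0 | _[a]_   read a → write a, move stay, go to q2
q2 | _[a]_   read a → write _, move right, go to q3
q3 | __[_]
M halts after 9 transitions.

9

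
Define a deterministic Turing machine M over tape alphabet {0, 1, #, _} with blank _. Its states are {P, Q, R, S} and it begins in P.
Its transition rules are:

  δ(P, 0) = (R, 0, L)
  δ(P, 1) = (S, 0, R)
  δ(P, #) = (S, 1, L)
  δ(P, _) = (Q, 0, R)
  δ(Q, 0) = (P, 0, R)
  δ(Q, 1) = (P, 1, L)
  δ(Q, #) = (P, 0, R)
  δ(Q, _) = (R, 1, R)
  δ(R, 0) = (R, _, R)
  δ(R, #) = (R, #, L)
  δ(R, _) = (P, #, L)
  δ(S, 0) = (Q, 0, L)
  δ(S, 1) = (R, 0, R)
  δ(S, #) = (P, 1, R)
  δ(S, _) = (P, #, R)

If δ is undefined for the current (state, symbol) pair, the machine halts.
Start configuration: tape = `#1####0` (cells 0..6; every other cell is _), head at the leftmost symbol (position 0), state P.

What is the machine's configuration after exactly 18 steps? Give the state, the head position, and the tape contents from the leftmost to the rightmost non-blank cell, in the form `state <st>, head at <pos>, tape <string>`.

state R, head at -2, tape 010#####0

state=P head=0 tape=___[#]1####0   (P,#)→(S,1,L)
state=S head=-1 tape=__[_]11####0   (S,_)→(P,#,R)
state=P head=0 tape=__#[1]1####0   (P,1)→(S,0,R)
state=S head=1 tape=__#0[1]####0   (S,1)→(R,0,R)
state=R head=2 tape=__#00[#]###0   (R,#)→(R,#,L)
state=R head=1 tape=__#0[0]####0   (R,0)→(R,_,R)
state=R head=2 tape=__#0_[#]###0   (R,#)→(R,#,L)
state=R head=1 tape=__#0[_]####0   (R,_)→(P,#,L)
state=P head=0 tape=__#[0]#####0   (P,0)→(R,0,L)
state=R head=-1 tape=__[#]0#####0   (R,#)→(R,#,L)
state=R head=-2 tape=_[_]#0#####0   (R,_)→(P,#,L)
state=P head=-3 tape=[_]##0#####0   (P,_)→(Q,0,R)
state=Q head=-2 tape=0[#]#0#####0   (Q,#)→(P,0,R)
state=P head=-1 tape=00[#]0#####0   (P,#)→(S,1,L)
state=S head=-2 tape=0[0]10#####0   (S,0)→(Q,0,L)
state=Q head=-3 tape=[0]010#####0   (Q,0)→(P,0,R)
state=P head=-2 tape=0[0]10#####0   (P,0)→(R,0,L)
state=R head=-3 tape=[0]010#####0   (R,0)→(R,_,R)
state=R head=-2 tape=_[0]10#####0
After 18 steps: state R, head at -2, tape 010#####0.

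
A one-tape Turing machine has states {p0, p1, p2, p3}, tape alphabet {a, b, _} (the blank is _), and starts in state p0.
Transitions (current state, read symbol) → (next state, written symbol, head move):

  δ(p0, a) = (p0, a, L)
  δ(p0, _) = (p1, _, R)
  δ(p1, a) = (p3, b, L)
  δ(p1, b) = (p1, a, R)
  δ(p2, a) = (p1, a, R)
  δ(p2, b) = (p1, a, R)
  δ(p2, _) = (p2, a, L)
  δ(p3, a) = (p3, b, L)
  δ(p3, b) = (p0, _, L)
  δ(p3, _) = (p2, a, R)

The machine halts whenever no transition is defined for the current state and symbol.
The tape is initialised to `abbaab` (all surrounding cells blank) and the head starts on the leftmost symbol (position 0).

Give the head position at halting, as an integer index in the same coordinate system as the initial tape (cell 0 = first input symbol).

6

p0 | ___[a]bbaab_   read a → write a, move L, go to p0
p0 | __[_]abbaab_   read _ → write _, move R, go to p1
p1 | ___[a]bbaab_   read a → write b, move L, go to p3
p3 | __[_]bbbaab_   read _ → write a, move R, go to p2
p2 | __a[b]bbaab_   read b → write a, move R, go to p1
p1 | __aa[b]baab_   read b → write a, move R, go to p1
p1 | __aaa[b]aab_   read b → write a, move R, go to p1
p1 | __aaaa[a]ab_   read a → write b, move L, go to p3
p3 | __aaa[a]bab_   read a → write b, move L, go to p3
p3 | __aa[a]bbab_   read a → write b, move L, go to p3
p3 | __a[a]bbbab_   read a → write b, move L, go to p3
p3 | __[a]bbbbab_   read a → write b, move L, go to p3
p3 | _[_]bbbbbab_   read _ → write a, move R, go to p2
p2 | _a[b]bbbbab_   read b → write a, move R, go to p1
p1 | _aa[b]bbbab_   read b → write a, move R, go to p1
p1 | _aaa[b]bbab_   read b → write a, move R, go to p1
p1 | _aaaa[b]bab_   read b → write a, move R, go to p1
p1 | _aaaaa[b]ab_   read b → write a, move R, go to p1
p1 | _aaaaaa[a]b_   read a → write b, move L, go to p3
p3 | _aaaaa[a]bb_   read a → write b, move L, go to p3
p3 | _aaaa[a]bbb_   read a → write b, move L, go to p3
p3 | _aaa[a]bbbb_   read a → write b, move L, go to p3
p3 | _aa[a]bbbbb_   read a → write b, move L, go to p3
p3 | _a[a]bbbbbb_   read a → write b, move L, go to p3
p3 | _[a]bbbbbbb_   read a → write b, move L, go to p3
p3 | [_]bbbbbbbb_   read _ → write a, move R, go to p2
p2 | a[b]bbbbbbb_   read b → write a, move R, go to p1
p1 | aa[b]bbbbbb_   read b → write a, move R, go to p1
p1 | aaa[b]bbbbb_   read b → write a, move R, go to p1
p1 | aaaa[b]bbbb_   read b → write a, move R, go to p1
p1 | aaaaa[b]bbb_   read b → write a, move R, go to p1
p1 | aaaaaa[b]bb_   read b → write a, move R, go to p1
p1 | aaaaaaa[b]b_   read b → write a, move R, go to p1
p1 | aaaaaaaa[b]_   read b → write a, move R, go to p1
p1 | aaaaaaaaa[_]
At halt the head is at cell 6.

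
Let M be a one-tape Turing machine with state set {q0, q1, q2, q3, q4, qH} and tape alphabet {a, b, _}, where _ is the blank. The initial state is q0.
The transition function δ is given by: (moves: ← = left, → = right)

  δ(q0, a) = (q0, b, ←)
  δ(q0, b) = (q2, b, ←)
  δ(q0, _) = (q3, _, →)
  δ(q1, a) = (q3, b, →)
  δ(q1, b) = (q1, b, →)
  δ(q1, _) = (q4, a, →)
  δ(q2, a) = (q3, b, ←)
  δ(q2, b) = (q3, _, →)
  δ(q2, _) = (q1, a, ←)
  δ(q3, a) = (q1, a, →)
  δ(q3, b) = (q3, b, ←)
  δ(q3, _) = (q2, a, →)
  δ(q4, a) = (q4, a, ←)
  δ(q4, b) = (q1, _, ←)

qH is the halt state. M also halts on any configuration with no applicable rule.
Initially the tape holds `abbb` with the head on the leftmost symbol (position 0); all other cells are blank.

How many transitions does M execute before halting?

19

state=q0 head=0 tape=_[a]bbb____   (q0,a)→(q0,b,←)
state=q0 head=-1 tape=[_]bbbb____   (q0,_)→(q3,_,→)
state=q3 head=0 tape=_[b]bbb____   (q3,b)→(q3,b,←)
state=q3 head=-1 tape=[_]bbbb____   (q3,_)→(q2,a,→)
state=q2 head=0 tape=a[b]bbb____   (q2,b)→(q3,_,→)
state=q3 head=1 tape=a_[b]bb____   (q3,b)→(q3,b,←)
state=q3 head=0 tape=a[_]bbb____   (q3,_)→(q2,a,→)
state=q2 head=1 tape=aa[b]bb____   (q2,b)→(q3,_,→)
state=q3 head=2 tape=aa_[b]b____   (q3,b)→(q3,b,←)
state=q3 head=1 tape=aa[_]bb____   (q3,_)→(q2,a,→)
state=q2 head=2 tape=aaa[b]b____   (q2,b)→(q3,_,→)
state=q3 head=3 tape=aaa_[b]____   (q3,b)→(q3,b,←)
state=q3 head=2 tape=aaa[_]b____   (q3,_)→(q2,a,→)
state=q2 head=3 tape=aaaa[b]____   (q2,b)→(q3,_,→)
state=q3 head=4 tape=aaaa_[_]___   (q3,_)→(q2,a,→)
state=q2 head=5 tape=aaaa_a[_]__   (q2,_)→(q1,a,←)
state=q1 head=4 tape=aaaa_[a]a__   (q1,a)→(q3,b,→)
state=q3 head=5 tape=aaaa_b[a]__   (q3,a)→(q1,a,→)
state=q1 head=6 tape=aaaa_ba[_]_   (q1,_)→(q4,a,→)
state=q4 head=7 tape=aaaa_baa[_]
M halts after 19 transitions.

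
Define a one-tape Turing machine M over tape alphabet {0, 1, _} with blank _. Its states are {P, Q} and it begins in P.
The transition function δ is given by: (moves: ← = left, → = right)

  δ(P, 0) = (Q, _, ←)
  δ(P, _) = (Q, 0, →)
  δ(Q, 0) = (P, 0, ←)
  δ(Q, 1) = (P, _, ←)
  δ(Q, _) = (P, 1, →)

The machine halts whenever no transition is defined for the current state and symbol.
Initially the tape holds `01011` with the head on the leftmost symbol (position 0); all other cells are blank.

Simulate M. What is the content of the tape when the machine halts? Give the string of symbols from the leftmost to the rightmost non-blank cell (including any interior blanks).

010101011

P | ____[0]1011   read 0 → write _, move ←, go to Q
Q | ___[_]_1011   read _ → write 1, move →, go to P
P | ___1[_]1011   read _ → write 0, move →, go to Q
Q | ___10[1]011   read 1 → write _, move ←, go to P
P | ___1[0]_011   read 0 → write _, move ←, go to Q
Q | ___[1]__011   read 1 → write _, move ←, go to P
P | __[_]___011   read _ → write 0, move →, go to Q
Q | __0[_]__011   read _ → write 1, move →, go to P
P | __01[_]_011   read _ → write 0, move →, go to Q
Q | __010[_]011   read _ → write 1, move →, go to P
P | __0101[0]11   read 0 → write _, move ←, go to Q
Q | __010[1]_11   read 1 → write _, move ←, go to P
P | __01[0]__11   read 0 → write _, move ←, go to Q
Q | __0[1]___11   read 1 → write _, move ←, go to P
P | __[0]____11   read 0 → write _, move ←, go to Q
Q | _[_]_____11   read _ → write 1, move →, go to P
P | _1[_]____11   read _ → write 0, move →, go to Q
Q | _10[_]___11   read _ → write 1, move →, go to P
P | _101[_]__11   read _ → write 0, move →, go to Q
Q | _1010[_]_11   read _ → write 1, move →, go to P
P | _10101[_]11   read _ → write 0, move →, go to Q
Q | _101010[1]1   read 1 → write _, move ←, go to P
P | _10101[0]_1   read 0 → write _, move ←, go to Q
Q | _1010[1]__1   read 1 → write _, move ←, go to P
P | _101[0]___1   read 0 → write _, move ←, go to Q
Q | _10[1]____1   read 1 → write _, move ←, go to P
P | _1[0]_____1   read 0 → write _, move ←, go to Q
Q | _[1]______1   read 1 → write _, move ←, go to P
P | [_]_______1   read _ → write 0, move →, go to Q
Q | 0[_]______1   read _ → write 1, move →, go to P
P | 01[_]_____1   read _ → write 0, move →, go to Q
Q | 010[_]____1   read _ → write 1, move →, go to P
P | 0101[_]___1   read _ → write 0, move →, go to Q
Q | 01010[_]__1   read _ → write 1, move →, go to P
P | 010101[_]_1   read _ → write 0, move →, go to Q
Q | 0101010[_]1   read _ → write 1, move →, go to P
P | 01010101[1]
The non-blank tape span at halt is 010101011.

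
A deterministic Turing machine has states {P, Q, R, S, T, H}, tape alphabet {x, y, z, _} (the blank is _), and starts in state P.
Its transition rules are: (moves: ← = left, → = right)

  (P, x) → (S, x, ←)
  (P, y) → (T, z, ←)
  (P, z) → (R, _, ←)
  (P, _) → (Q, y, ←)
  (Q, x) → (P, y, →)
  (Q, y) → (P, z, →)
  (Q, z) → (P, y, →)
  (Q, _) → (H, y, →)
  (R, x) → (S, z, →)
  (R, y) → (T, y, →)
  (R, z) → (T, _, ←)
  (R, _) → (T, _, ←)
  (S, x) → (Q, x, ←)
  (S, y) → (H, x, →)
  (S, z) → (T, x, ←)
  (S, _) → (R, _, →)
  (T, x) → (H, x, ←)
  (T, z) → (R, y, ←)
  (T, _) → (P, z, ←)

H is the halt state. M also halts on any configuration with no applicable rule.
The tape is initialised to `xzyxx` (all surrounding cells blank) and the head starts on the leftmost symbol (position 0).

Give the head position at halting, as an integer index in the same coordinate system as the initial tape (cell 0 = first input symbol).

P | ____[x]zyxx   read x → write x, move ←, go to S
S | ___[_]xzyxx   read _ → write _, move →, go to R
R | ____[x]zyxx   read x → write z, move →, go to S
S | ____z[z]yxx   read z → write x, move ←, go to T
T | ____[z]xyxx   read z → write y, move ←, go to R
R | ___[_]yxyxx   read _ → write _, move ←, go to T
T | __[_]_yxyxx   read _ → write z, move ←, go to P
P | _[_]z_yxyxx   read _ → write y, move ←, go to Q
Q | [_]yz_yxyxx   read _ → write y, move →, go to H
H | y[y]z_yxyxx
At halt the head is at cell -3.

-3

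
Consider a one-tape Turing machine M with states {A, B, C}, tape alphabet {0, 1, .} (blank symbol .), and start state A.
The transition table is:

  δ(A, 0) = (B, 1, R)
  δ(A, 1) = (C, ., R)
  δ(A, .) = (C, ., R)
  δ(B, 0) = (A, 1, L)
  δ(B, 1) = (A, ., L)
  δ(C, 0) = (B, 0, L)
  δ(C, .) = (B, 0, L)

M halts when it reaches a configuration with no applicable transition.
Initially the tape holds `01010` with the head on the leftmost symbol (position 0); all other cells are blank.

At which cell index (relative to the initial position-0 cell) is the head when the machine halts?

0

state=A head=0 tape=[0]1010   (A,0)→(B,1,R)
state=B head=1 tape=1[1]010   (B,1)→(A,.,L)
state=A head=0 tape=[1].010   (A,1)→(C,.,R)
state=C head=1 tape=.[.]010   (C,.)→(B,0,L)
state=B head=0 tape=[.]0010
At halt the head is at cell 0.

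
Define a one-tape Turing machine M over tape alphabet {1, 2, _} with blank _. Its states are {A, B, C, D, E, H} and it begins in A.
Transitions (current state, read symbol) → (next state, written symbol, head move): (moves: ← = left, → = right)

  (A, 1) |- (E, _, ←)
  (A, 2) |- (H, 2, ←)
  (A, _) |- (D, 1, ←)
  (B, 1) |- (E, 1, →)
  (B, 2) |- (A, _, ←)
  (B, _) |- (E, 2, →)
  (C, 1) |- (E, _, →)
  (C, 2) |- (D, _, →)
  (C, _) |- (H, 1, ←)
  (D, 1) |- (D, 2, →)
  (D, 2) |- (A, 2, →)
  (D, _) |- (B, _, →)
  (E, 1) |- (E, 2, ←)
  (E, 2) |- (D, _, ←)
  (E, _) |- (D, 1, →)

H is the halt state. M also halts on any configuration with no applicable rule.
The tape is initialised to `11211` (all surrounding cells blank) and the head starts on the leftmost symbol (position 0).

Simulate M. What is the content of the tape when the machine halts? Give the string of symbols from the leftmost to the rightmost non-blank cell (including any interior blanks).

state=A head=0 tape=_[1]1211   (A,1)→(E,_,←)
state=E head=-1 tape=[_]_1211   (E,_)→(D,1,→)
state=D head=0 tape=1[_]1211   (D,_)→(B,_,→)
state=B head=1 tape=1_[1]211   (B,1)→(E,1,→)
state=E head=2 tape=1_1[2]11   (E,2)→(D,_,←)
state=D head=1 tape=1_[1]_11   (D,1)→(D,2,→)
state=D head=2 tape=1_2[_]11   (D,_)→(B,_,→)
state=B head=3 tape=1_2_[1]1   (B,1)→(E,1,→)
state=E head=4 tape=1_2_1[1]   (E,1)→(E,2,←)
state=E head=3 tape=1_2_[1]2   (E,1)→(E,2,←)
state=E head=2 tape=1_2[_]22   (E,_)→(D,1,→)
state=D head=3 tape=1_21[2]2   (D,2)→(A,2,→)
state=A head=4 tape=1_212[2]   (A,2)→(H,2,←)
state=H head=3 tape=1_21[2]2
The non-blank tape span at halt is 1_2122.

1_2122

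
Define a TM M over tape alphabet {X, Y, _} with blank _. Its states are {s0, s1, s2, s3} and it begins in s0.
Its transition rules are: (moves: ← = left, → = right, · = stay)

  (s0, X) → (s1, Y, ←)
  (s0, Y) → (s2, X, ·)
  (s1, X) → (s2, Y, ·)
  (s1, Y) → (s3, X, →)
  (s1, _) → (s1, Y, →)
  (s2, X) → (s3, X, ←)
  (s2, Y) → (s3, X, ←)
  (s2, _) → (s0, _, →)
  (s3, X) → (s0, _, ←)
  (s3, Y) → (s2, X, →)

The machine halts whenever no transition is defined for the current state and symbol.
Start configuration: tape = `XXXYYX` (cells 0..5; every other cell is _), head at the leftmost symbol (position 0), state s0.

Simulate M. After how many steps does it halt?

26

s0 | _[X]XXYYX_   read X → write Y, move ←, go to s1
s1 | [_]YXXYYX_   read _ → write Y, move →, go to s1
s1 | Y[Y]XXYYX_   read Y → write X, move →, go to s3
s3 | YX[X]XYYX_   read X → write _, move ←, go to s0
s0 | Y[X]_XYYX_   read X → write Y, move ←, go to s1
s1 | [Y]Y_XYYX_   read Y → write X, move →, go to s3
s3 | X[Y]_XYYX_   read Y → write X, move →, go to s2
s2 | XX[_]XYYX_   read _ → write _, move →, go to s0
s0 | XX_[X]YYX_   read X → write Y, move ←, go to s1
s1 | XX[_]YYYX_   read _ → write Y, move →, go to s1
s1 | XXY[Y]YYX_   read Y → write X, move →, go to s3
s3 | XXYX[Y]YX_   read Y → write X, move →, go to s2
s2 | XXYXX[Y]X_   read Y → write X, move ←, go to s3
s3 | XXYX[X]XX_   read X → write _, move ←, go to s0
s0 | XXY[X]_XX_   read X → write Y, move ←, go to s1
s1 | XX[Y]Y_XX_   read Y → write X, move →, go to s3
s3 | XXX[Y]_XX_   read Y → write X, move →, go to s2
s2 | XXXX[_]XX_   read _ → write _, move →, go to s0
s0 | XXXX_[X]X_   read X → write Y, move ←, go to s1
s1 | XXXX[_]YX_   read _ → write Y, move →, go to s1
s1 | XXXXY[Y]X_   read Y → write X, move →, go to s3
s3 | XXXXYX[X]_   read X → write _, move ←, go to s0
s0 | XXXXY[X]__   read X → write Y, move ←, go to s1
s1 | XXXX[Y]Y__   read Y → write X, move →, go to s3
s3 | XXXXX[Y]__   read Y → write X, move →, go to s2
s2 | XXXXXX[_]_   read _ → write _, move →, go to s0
s0 | XXXXXX_[_]
M halts after 26 transitions.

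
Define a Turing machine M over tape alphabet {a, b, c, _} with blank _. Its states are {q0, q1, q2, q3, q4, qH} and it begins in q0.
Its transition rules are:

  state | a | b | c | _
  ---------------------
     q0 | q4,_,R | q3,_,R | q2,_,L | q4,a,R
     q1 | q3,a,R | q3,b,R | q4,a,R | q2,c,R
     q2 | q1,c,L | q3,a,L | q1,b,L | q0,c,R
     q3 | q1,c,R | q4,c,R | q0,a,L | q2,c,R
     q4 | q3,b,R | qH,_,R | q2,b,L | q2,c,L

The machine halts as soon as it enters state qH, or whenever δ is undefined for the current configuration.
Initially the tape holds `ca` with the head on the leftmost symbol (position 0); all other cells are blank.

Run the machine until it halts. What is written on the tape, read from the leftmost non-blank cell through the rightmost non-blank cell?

q0 | _[c]a_____   read c → write _, move L, go to q2
q2 | [_]_a_____   read _ → write c, move R, go to q0
q0 | c[_]a_____   read _ → write a, move R, go to q4
q4 | ca[a]_____   read a → write b, move R, go to q3
q3 | cab[_]____   read _ → write c, move R, go to q2
q2 | cabc[_]___   read _ → write c, move R, go to q0
q0 | cabcc[_]__   read _ → write a, move R, go to q4
q4 | cabcca[_]_   read _ → write c, move L, go to q2
q2 | cabcc[a]c_   read a → write c, move L, go to q1
q1 | cabc[c]cc_   read c → write a, move R, go to q4
q4 | cabca[c]c_   read c → write b, move L, go to q2
q2 | cabc[a]bc_   read a → write c, move L, go to q1
q1 | cab[c]cbc_   read c → write a, move R, go to q4
q4 | caba[c]bc_   read c → write b, move L, go to q2
q2 | cab[a]bbc_   read a → write c, move L, go to q1
q1 | ca[b]cbbc_   read b → write b, move R, go to q3
q3 | cab[c]bbc_   read c → write a, move L, go to q0
q0 | ca[b]abbc_   read b → write _, move R, go to q3
q3 | ca_[a]bbc_   read a → write c, move R, go to q1
q1 | ca_c[b]bc_   read b → write b, move R, go to q3
q3 | ca_cb[b]c_   read b → write c, move R, go to q4
q4 | ca_cbc[c]_   read c → write b, move L, go to q2
q2 | ca_cb[c]b_   read c → write b, move L, go to q1
q1 | ca_c[b]bb_   read b → write b, move R, go to q3
q3 | ca_cb[b]b_   read b → write c, move R, go to q4
q4 | ca_cbc[b]_   read b → write _, move R, go to qH
qH | ca_cbc_[_]
The non-blank tape span at halt is ca_cbc.

ca_cbc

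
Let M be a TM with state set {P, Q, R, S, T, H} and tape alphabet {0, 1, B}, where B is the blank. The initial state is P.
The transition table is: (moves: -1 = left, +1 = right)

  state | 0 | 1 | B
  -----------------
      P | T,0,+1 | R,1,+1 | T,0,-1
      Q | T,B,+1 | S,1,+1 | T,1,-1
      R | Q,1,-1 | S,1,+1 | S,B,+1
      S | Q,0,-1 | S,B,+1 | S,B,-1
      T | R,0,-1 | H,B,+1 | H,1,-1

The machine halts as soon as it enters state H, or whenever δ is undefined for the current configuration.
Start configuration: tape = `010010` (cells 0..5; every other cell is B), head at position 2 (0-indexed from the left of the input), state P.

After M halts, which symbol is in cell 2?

state=P head=2 tape=01[0]010   (P,0)→(T,0,+1)
state=T head=3 tape=010[0]10   (T,0)→(R,0,-1)
state=R head=2 tape=01[0]010   (R,0)→(Q,1,-1)
state=Q head=1 tape=0[1]1010   (Q,1)→(S,1,+1)
state=S head=2 tape=01[1]010   (S,1)→(S,B,+1)
state=S head=3 tape=01B[0]10   (S,0)→(Q,0,-1)
state=Q head=2 tape=01[B]010   (Q,B)→(T,1,-1)
state=T head=1 tape=0[1]1010   (T,1)→(H,B,+1)
state=H head=2 tape=0B[1]010
Cell 2 holds 1 when M halts.

1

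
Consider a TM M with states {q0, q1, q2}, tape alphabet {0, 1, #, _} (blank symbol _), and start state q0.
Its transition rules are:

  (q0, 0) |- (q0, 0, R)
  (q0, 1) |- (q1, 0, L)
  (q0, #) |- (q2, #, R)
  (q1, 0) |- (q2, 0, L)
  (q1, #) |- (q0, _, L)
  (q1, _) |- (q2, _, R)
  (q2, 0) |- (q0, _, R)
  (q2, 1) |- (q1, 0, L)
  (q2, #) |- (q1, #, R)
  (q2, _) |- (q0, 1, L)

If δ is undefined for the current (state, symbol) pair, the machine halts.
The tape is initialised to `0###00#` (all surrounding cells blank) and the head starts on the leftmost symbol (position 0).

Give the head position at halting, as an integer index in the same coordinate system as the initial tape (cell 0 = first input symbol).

state=q0 head=0 tape=[0]###00#   (q0,0)→(q0,0,R)
state=q0 head=1 tape=0[#]##00#   (q0,#)→(q2,#,R)
state=q2 head=2 tape=0#[#]#00#   (q2,#)→(q1,#,R)
state=q1 head=3 tape=0##[#]00#   (q1,#)→(q0,_,L)
state=q0 head=2 tape=0#[#]_00#   (q0,#)→(q2,#,R)
state=q2 head=3 tape=0##[_]00#   (q2,_)→(q0,1,L)
state=q0 head=2 tape=0#[#]100#   (q0,#)→(q2,#,R)
state=q2 head=3 tape=0##[1]00#   (q2,1)→(q1,0,L)
state=q1 head=2 tape=0#[#]000#   (q1,#)→(q0,_,L)
state=q0 head=1 tape=0[#]_000#   (q0,#)→(q2,#,R)
state=q2 head=2 tape=0#[_]000#   (q2,_)→(q0,1,L)
state=q0 head=1 tape=0[#]1000#   (q0,#)→(q2,#,R)
state=q2 head=2 tape=0#[1]000#   (q2,1)→(q1,0,L)
state=q1 head=1 tape=0[#]0000#   (q1,#)→(q0,_,L)
state=q0 head=0 tape=[0]_0000#   (q0,0)→(q0,0,R)
state=q0 head=1 tape=0[_]0000#
At halt the head is at cell 1.

1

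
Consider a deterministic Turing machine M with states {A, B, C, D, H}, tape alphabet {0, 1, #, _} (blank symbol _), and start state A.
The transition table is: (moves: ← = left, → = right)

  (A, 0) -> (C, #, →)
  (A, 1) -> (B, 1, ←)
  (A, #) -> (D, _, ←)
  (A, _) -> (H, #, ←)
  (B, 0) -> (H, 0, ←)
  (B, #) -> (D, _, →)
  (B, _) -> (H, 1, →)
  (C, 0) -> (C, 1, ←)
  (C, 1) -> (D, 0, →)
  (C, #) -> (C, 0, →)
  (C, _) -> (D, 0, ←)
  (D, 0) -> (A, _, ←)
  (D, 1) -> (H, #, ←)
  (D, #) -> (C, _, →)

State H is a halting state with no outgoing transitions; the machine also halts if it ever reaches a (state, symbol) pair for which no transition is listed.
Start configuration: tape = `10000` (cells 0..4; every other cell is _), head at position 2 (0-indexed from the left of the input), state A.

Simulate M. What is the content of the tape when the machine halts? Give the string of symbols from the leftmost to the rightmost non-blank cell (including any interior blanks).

A | _10[0]00   read 0 → write #, move →, go to C
C | _10#[0]0   read 0 → write 1, move ←, go to C
C | _10[#]10   read # → write 0, move →, go to C
C | _100[1]0   read 1 → write 0, move →, go to D
D | _1000[0]   read 0 → write _, move ←, go to A
A | _100[0]_   read 0 → write #, move →, go to C
C | _100#[_]   read _ → write 0, move ←, go to D
D | _100[#]0   read # → write _, move →, go to C
C | _100_[0]   read 0 → write 1, move ←, go to C
C | _100[_]1   read _ → write 0, move ←, go to D
D | _10[0]01   read 0 → write _, move ←, go to A
A | _1[0]_01   read 0 → write #, move →, go to C
C | _1#[_]01   read _ → write 0, move ←, go to D
D | _1[#]001   read # → write _, move →, go to C
C | _1_[0]01   read 0 → write 1, move ←, go to C
C | _1[_]101   read _ → write 0, move ←, go to D
D | _[1]0101   read 1 → write #, move ←, go to H
H | [_]#0101
The non-blank tape span at halt is #0101.

#0101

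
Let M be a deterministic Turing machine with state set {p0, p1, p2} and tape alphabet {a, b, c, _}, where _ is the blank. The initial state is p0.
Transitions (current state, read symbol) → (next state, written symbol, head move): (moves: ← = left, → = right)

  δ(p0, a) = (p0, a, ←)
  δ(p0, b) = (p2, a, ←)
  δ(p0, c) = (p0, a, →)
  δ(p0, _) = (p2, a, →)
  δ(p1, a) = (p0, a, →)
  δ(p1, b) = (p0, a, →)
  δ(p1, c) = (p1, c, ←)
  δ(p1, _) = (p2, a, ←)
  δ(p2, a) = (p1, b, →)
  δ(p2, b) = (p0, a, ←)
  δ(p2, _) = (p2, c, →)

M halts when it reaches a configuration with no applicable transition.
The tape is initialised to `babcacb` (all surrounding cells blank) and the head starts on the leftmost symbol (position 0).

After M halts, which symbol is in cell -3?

c

state=p0 head=0 tape=___[b]abcacb   (p0,b)→(p2,a,←)
state=p2 head=-1 tape=__[_]aabcacb   (p2,_)→(p2,c,→)
state=p2 head=0 tape=__c[a]abcacb   (p2,a)→(p1,b,→)
state=p1 head=1 tape=__cb[a]bcacb   (p1,a)→(p0,a,→)
state=p0 head=2 tape=__cba[b]cacb   (p0,b)→(p2,a,←)
state=p2 head=1 tape=__cb[a]acacb   (p2,a)→(p1,b,→)
state=p1 head=2 tape=__cbb[a]cacb   (p1,a)→(p0,a,→)
state=p0 head=3 tape=__cbba[c]acb   (p0,c)→(p0,a,→)
state=p0 head=4 tape=__cbbaa[a]cb   (p0,a)→(p0,a,←)
state=p0 head=3 tape=__cbba[a]acb   (p0,a)→(p0,a,←)
state=p0 head=2 tape=__cbb[a]aacb   (p0,a)→(p0,a,←)
state=p0 head=1 tape=__cb[b]aaacb   (p0,b)→(p2,a,←)
state=p2 head=0 tape=__c[b]aaaacb   (p2,b)→(p0,a,←)
state=p0 head=-1 tape=__[c]aaaaacb   (p0,c)→(p0,a,→)
state=p0 head=0 tape=__a[a]aaaacb   (p0,a)→(p0,a,←)
state=p0 head=-1 tape=__[a]aaaaacb   (p0,a)→(p0,a,←)
state=p0 head=-2 tape=_[_]aaaaaacb   (p0,_)→(p2,a,→)
state=p2 head=-1 tape=_a[a]aaaaacb   (p2,a)→(p1,b,→)
state=p1 head=0 tape=_ab[a]aaaacb   (p1,a)→(p0,a,→)
state=p0 head=1 tape=_aba[a]aaacb   (p0,a)→(p0,a,←)
state=p0 head=0 tape=_ab[a]aaaacb   (p0,a)→(p0,a,←)
state=p0 head=-1 tape=_a[b]aaaaacb   (p0,b)→(p2,a,←)
state=p2 head=-2 tape=_[a]aaaaaacb   (p2,a)→(p1,b,→)
state=p1 head=-1 tape=_b[a]aaaaacb   (p1,a)→(p0,a,→)
state=p0 head=0 tape=_ba[a]aaaacb   (p0,a)→(p0,a,←)
state=p0 head=-1 tape=_b[a]aaaaacb   (p0,a)→(p0,a,←)
state=p0 head=-2 tape=_[b]aaaaaacb   (p0,b)→(p2,a,←)
state=p2 head=-3 tape=[_]aaaaaaacb   (p2,_)→(p2,c,→)
state=p2 head=-2 tape=c[a]aaaaaacb   (p2,a)→(p1,b,→)
state=p1 head=-1 tape=cb[a]aaaaacb   (p1,a)→(p0,a,→)
state=p0 head=0 tape=cba[a]aaaacb   (p0,a)→(p0,a,←)
state=p0 head=-1 tape=cb[a]aaaaacb   (p0,a)→(p0,a,←)
state=p0 head=-2 tape=c[b]aaaaaacb   (p0,b)→(p2,a,←)
state=p2 head=-3 tape=[c]aaaaaaacb
Cell -3 holds c when M halts.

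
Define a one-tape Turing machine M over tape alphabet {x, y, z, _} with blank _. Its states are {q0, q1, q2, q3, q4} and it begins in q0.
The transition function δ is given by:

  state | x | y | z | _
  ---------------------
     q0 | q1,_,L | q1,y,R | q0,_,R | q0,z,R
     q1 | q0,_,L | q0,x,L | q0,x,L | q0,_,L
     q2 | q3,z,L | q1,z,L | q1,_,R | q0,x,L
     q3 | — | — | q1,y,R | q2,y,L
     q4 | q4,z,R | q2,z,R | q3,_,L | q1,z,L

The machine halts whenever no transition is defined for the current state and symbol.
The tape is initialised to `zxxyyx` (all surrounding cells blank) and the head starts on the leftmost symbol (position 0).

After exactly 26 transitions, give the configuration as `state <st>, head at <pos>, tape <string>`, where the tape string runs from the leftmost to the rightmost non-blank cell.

state=q0 head=0 tape=_[z]xxyyx   (q0,z)→(q0,_,R)
state=q0 head=1 tape=__[x]xyyx   (q0,x)→(q1,_,L)
state=q1 head=0 tape=_[_]_xyyx   (q1,_)→(q0,_,L)
state=q0 head=-1 tape=[_]__xyyx   (q0,_)→(q0,z,R)
state=q0 head=0 tape=z[_]_xyyx   (q0,_)→(q0,z,R)
state=q0 head=1 tape=zz[_]xyyx   (q0,_)→(q0,z,R)
state=q0 head=2 tape=zzz[x]yyx   (q0,x)→(q1,_,L)
state=q1 head=1 tape=zz[z]_yyx   (q1,z)→(q0,x,L)
state=q0 head=0 tape=z[z]x_yyx   (q0,z)→(q0,_,R)
state=q0 head=1 tape=z_[x]_yyx   (q0,x)→(q1,_,L)
state=q1 head=0 tape=z[_]__yyx   (q1,_)→(q0,_,L)
state=q0 head=-1 tape=[z]___yyx   (q0,z)→(q0,_,R)
state=q0 head=0 tape=_[_]__yyx   (q0,_)→(q0,z,R)
state=q0 head=1 tape=_z[_]_yyx   (q0,_)→(q0,z,R)
state=q0 head=2 tape=_zz[_]yyx   (q0,_)→(q0,z,R)
state=q0 head=3 tape=_zzz[y]yx   (q0,y)→(q1,y,R)
state=q1 head=4 tape=_zzzy[y]x   (q1,y)→(q0,x,L)
state=q0 head=3 tape=_zzz[y]xx   (q0,y)→(q1,y,R)
state=q1 head=4 tape=_zzzy[x]x   (q1,x)→(q0,_,L)
state=q0 head=3 tape=_zzz[y]_x   (q0,y)→(q1,y,R)
state=q1 head=4 tape=_zzzy[_]x   (q1,_)→(q0,_,L)
state=q0 head=3 tape=_zzz[y]_x   (q0,y)→(q1,y,R)
state=q1 head=4 tape=_zzzy[_]x   (q1,_)→(q0,_,L)
state=q0 head=3 tape=_zzz[y]_x   (q0,y)→(q1,y,R)
state=q1 head=4 tape=_zzzy[_]x   (q1,_)→(q0,_,L)
state=q0 head=3 tape=_zzz[y]_x   (q0,y)→(q1,y,R)
state=q1 head=4 tape=_zzzy[_]x
After 26 steps: state q1, head at 4, tape zzzy_x.

state q1, head at 4, tape zzzy_x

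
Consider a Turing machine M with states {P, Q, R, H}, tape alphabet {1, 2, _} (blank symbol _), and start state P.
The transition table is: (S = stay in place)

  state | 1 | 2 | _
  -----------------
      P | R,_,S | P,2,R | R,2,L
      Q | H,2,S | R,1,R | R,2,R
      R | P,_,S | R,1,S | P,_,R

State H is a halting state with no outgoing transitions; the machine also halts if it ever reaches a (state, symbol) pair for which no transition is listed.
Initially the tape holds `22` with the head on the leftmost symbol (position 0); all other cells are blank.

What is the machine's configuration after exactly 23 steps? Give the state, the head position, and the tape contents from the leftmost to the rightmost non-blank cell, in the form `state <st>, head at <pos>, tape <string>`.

P | _[2]2__   read 2 → write 2, move R, go to P
P | _2[2]__   read 2 → write 2, move R, go to P
P | _22[_]_   read _ → write 2, move L, go to R
R | _2[2]2_   read 2 → write 1, move S, go to R
R | _2[1]2_   read 1 → write _, move S, go to P
P | _2[_]2_   read _ → write 2, move L, go to R
R | _[2]22_   read 2 → write 1, move S, go to R
R | _[1]22_   read 1 → write _, move S, go to P
P | _[_]22_   read _ → write 2, move L, go to R
R | [_]222_   read _ → write _, move R, go to P
P | _[2]22_   read 2 → write 2, move R, go to P
P | _2[2]2_   read 2 → write 2, move R, go to P
P | _22[2]_   read 2 → write 2, move R, go to P
P | _222[_]   read _ → write 2, move L, go to R
R | _22[2]2   read 2 → write 1, move S, go to R
R | _22[1]2   read 1 → write _, move S, go to P
P | _22[_]2   read _ → write 2, move L, go to R
R | _2[2]22   read 2 → write 1, move S, go to R
R | _2[1]22   read 1 → write _, move S, go to P
P | _2[_]22   read _ → write 2, move L, go to R
R | _[2]222   read 2 → write 1, move S, go to R
R | _[1]222   read 1 → write _, move S, go to P
P | _[_]222   read _ → write 2, move L, go to R
R | [_]2222
After 23 steps: state R, head at -1, tape 2222.

state R, head at -1, tape 2222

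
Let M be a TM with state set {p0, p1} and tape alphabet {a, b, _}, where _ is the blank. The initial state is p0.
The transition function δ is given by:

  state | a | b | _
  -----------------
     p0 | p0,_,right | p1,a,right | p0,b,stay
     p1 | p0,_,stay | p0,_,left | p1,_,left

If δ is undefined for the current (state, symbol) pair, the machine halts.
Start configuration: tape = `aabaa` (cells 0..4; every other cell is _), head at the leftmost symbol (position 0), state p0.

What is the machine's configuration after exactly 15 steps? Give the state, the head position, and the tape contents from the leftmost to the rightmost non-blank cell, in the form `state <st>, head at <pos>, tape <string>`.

state p0, head at 4, tape aa

p0 | [a]abaa_   read a → write _, move right, go to p0
p0 | _[a]baa_   read a → write _, move right, go to p0
p0 | __[b]aa_   read b → write a, move right, go to p1
p1 | __a[a]a_   read a → write _, move stay, go to p0
p0 | __a[_]a_   read _ → write b, move stay, go to p0
p0 | __a[b]a_   read b → write a, move right, go to p1
p1 | __aa[a]_   read a → write _, move stay, go to p0
p0 | __aa[_]_   read _ → write b, move stay, go to p0
p0 | __aa[b]_   read b → write a, move right, go to p1
p1 | __aaa[_]   read _ → write _, move left, go to p1
p1 | __aa[a]_   read a → write _, move stay, go to p0
p0 | __aa[_]_   read _ → write b, move stay, go to p0
p0 | __aa[b]_   read b → write a, move right, go to p1
p1 | __aaa[_]   read _ → write _, move left, go to p1
p1 | __aa[a]_   read a → write _, move stay, go to p0
p0 | __aa[_]_
After 15 steps: state p0, head at 4, tape aa.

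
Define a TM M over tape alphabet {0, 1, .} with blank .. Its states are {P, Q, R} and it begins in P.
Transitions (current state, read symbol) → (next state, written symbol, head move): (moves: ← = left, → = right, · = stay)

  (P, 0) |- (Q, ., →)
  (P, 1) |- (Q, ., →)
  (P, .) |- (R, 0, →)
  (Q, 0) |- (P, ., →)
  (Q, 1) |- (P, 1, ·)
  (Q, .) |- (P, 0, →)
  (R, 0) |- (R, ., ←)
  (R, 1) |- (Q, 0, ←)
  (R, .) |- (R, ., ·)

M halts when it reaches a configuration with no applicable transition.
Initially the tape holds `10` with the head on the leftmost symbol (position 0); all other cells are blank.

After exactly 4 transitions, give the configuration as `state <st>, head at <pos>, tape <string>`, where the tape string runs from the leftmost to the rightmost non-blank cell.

state R, head at 3, tape 0

P | [1]0..   read 1 → write ., move →, go to Q
Q | .[0]..   read 0 → write ., move →, go to P
P | ..[.].   read . → write 0, move →, go to R
R | ..0[.]   read . → write ., move ·, go to R
R | ..0[.]
After 4 steps: state R, head at 3, tape 0.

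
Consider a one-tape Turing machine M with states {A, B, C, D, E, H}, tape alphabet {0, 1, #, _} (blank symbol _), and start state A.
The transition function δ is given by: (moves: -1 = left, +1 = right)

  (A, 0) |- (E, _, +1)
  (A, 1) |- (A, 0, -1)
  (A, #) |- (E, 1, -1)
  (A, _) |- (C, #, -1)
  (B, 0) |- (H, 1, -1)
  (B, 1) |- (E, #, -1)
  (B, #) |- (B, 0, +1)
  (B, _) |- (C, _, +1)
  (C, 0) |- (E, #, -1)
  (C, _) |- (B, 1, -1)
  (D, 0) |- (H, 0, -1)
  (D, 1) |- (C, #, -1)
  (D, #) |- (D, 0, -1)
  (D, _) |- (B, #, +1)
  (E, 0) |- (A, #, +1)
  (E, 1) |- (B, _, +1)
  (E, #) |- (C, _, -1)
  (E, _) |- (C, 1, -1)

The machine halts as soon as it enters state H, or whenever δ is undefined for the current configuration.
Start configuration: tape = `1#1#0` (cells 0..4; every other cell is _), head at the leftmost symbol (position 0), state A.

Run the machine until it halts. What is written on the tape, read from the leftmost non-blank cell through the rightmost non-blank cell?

1#0#1#0

state=A head=0 tape=___[1]#1#0   (A,1)→(A,0,-1)
state=A head=-1 tape=__[_]0#1#0   (A,_)→(C,#,-1)
state=C head=-2 tape=_[_]#0#1#0   (C,_)→(B,1,-1)
state=B head=-3 tape=[_]1#0#1#0   (B,_)→(C,_,+1)
state=C head=-2 tape=_[1]#0#1#0
The non-blank tape span at halt is 1#0#1#0.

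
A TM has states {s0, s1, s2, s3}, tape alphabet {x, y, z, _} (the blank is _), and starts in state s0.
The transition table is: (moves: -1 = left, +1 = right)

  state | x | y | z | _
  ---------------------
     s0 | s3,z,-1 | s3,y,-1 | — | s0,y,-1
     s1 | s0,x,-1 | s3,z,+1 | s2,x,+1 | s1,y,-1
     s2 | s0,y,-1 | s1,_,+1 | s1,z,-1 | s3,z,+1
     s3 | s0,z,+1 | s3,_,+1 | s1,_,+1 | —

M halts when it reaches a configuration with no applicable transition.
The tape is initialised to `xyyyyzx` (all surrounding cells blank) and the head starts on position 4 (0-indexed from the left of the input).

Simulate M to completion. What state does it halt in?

s0

state=s0 head=4 tape=xyyy[y]zx_   (s0,y)→(s3,y,-1)
state=s3 head=3 tape=xyy[y]yzx_   (s3,y)→(s3,_,+1)
state=s3 head=4 tape=xyy_[y]zx_   (s3,y)→(s3,_,+1)
state=s3 head=5 tape=xyy__[z]x_   (s3,z)→(s1,_,+1)
state=s1 head=6 tape=xyy___[x]_   (s1,x)→(s0,x,-1)
state=s0 head=5 tape=xyy__[_]x_   (s0,_)→(s0,y,-1)
state=s0 head=4 tape=xyy_[_]yx_   (s0,_)→(s0,y,-1)
state=s0 head=3 tape=xyy[_]yyx_   (s0,_)→(s0,y,-1)
state=s0 head=2 tape=xy[y]yyyx_   (s0,y)→(s3,y,-1)
state=s3 head=1 tape=x[y]yyyyx_   (s3,y)→(s3,_,+1)
state=s3 head=2 tape=x_[y]yyyx_   (s3,y)→(s3,_,+1)
state=s3 head=3 tape=x__[y]yyx_   (s3,y)→(s3,_,+1)
state=s3 head=4 tape=x___[y]yx_   (s3,y)→(s3,_,+1)
state=s3 head=5 tape=x____[y]x_   (s3,y)→(s3,_,+1)
state=s3 head=6 tape=x_____[x]_   (s3,x)→(s0,z,+1)
state=s0 head=7 tape=x_____z[_]   (s0,_)→(s0,y,-1)
state=s0 head=6 tape=x_____[z]y
No transition is defined for (s0, z); M halts in state s0.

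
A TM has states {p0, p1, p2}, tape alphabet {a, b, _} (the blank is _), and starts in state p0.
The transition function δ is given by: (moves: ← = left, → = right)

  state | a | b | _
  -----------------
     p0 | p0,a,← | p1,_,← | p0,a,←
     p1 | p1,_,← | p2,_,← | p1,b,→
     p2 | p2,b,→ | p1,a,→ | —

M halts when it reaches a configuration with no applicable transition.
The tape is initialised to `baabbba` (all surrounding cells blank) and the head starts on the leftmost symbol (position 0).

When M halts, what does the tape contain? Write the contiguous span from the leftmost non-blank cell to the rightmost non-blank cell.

aabaab

state=p0 head=0 tape=_[b]aabbba   (p0,b)→(p1,_,←)
state=p1 head=-1 tape=[_]_aabbba   (p1,_)→(p1,b,→)
state=p1 head=0 tape=b[_]aabbba   (p1,_)→(p1,b,→)
state=p1 head=1 tape=bb[a]abbba   (p1,a)→(p1,_,←)
state=p1 head=0 tape=b[b]_abbba   (p1,b)→(p2,_,←)
state=p2 head=-1 tape=[b]__abbba   (p2,b)→(p1,a,→)
state=p1 head=0 tape=a[_]_abbba   (p1,_)→(p1,b,→)
state=p1 head=1 tape=ab[_]abbba   (p1,_)→(p1,b,→)
state=p1 head=2 tape=abb[a]bbba   (p1,a)→(p1,_,←)
state=p1 head=1 tape=ab[b]_bbba   (p1,b)→(p2,_,←)
state=p2 head=0 tape=a[b]__bbba   (p2,b)→(p1,a,→)
state=p1 head=1 tape=aa[_]_bbba   (p1,_)→(p1,b,→)
state=p1 head=2 tape=aab[_]bbba   (p1,_)→(p1,b,→)
state=p1 head=3 tape=aabb[b]bba   (p1,b)→(p2,_,←)
state=p2 head=2 tape=aab[b]_bba   (p2,b)→(p1,a,→)
state=p1 head=3 tape=aaba[_]bba   (p1,_)→(p1,b,→)
state=p1 head=4 tape=aabab[b]ba   (p1,b)→(p2,_,←)
state=p2 head=3 tape=aaba[b]_ba   (p2,b)→(p1,a,→)
state=p1 head=4 tape=aabaa[_]ba   (p1,_)→(p1,b,→)
state=p1 head=5 tape=aabaab[b]a   (p1,b)→(p2,_,←)
state=p2 head=4 tape=aabaa[b]_a   (p2,b)→(p1,a,→)
state=p1 head=5 tape=aabaaa[_]a   (p1,_)→(p1,b,→)
state=p1 head=6 tape=aabaaab[a]   (p1,a)→(p1,_,←)
state=p1 head=5 tape=aabaaa[b]_   (p1,b)→(p2,_,←)
state=p2 head=4 tape=aabaa[a]__   (p2,a)→(p2,b,→)
state=p2 head=5 tape=aabaab[_]_
The non-blank tape span at halt is aabaab.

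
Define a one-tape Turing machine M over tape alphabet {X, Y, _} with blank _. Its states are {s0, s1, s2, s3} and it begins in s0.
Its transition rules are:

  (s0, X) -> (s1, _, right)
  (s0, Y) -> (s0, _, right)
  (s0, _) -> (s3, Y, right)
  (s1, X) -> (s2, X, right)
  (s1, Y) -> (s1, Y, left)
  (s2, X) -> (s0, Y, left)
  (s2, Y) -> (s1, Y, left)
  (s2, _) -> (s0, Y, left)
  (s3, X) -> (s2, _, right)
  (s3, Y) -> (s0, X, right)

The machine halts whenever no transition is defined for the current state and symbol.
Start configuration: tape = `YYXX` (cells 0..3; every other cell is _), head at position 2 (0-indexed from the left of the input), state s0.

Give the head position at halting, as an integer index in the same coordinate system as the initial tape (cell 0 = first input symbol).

state=s0 head=2 tape=YY[X]X_   (s0,X)→(s1,_,right)
state=s1 head=3 tape=YY_[X]_   (s1,X)→(s2,X,right)
state=s2 head=4 tape=YY_X[_]   (s2,_)→(s0,Y,left)
state=s0 head=3 tape=YY_[X]Y   (s0,X)→(s1,_,right)
state=s1 head=4 tape=YY__[Y]   (s1,Y)→(s1,Y,left)
state=s1 head=3 tape=YY_[_]Y
At halt the head is at cell 3.

3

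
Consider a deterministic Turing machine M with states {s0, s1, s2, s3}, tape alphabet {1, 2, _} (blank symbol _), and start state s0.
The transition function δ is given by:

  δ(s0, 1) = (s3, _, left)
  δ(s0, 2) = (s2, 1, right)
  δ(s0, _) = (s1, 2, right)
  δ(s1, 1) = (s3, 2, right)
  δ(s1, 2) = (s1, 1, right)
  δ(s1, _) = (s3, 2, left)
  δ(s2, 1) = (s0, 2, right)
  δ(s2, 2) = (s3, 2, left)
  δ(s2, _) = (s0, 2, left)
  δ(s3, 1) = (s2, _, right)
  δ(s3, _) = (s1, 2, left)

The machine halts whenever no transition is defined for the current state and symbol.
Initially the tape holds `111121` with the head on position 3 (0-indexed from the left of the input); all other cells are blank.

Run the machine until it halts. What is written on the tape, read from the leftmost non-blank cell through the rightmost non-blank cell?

s0 | 111[1]21__   read 1 → write _, move left, go to s3
s3 | 11[1]_21__   read 1 → write _, move right, go to s2
s2 | 11_[_]21__   read _ → write 2, move left, go to s0
s0 | 11[_]221__   read _ → write 2, move right, go to s1
s1 | 112[2]21__   read 2 → write 1, move right, go to s1
s1 | 1121[2]1__   read 2 → write 1, move right, go to s1
s1 | 11211[1]__   read 1 → write 2, move right, go to s3
s3 | 112112[_]_   read _ → write 2, move left, go to s1
s1 | 11211[2]2_   read 2 → write 1, move right, go to s1
s1 | 112111[2]_   read 2 → write 1, move right, go to s1
s1 | 1121111[_]   read _ → write 2, move left, go to s3
s3 | 112111[1]2   read 1 → write _, move right, go to s2
s2 | 112111_[2]   read 2 → write 2, move left, go to s3
s3 | 112111[_]2   read _ → write 2, move left, go to s1
s1 | 11211[1]22   read 1 → write 2, move right, go to s3
s3 | 112112[2]2
The non-blank tape span at halt is 11211222.

11211222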